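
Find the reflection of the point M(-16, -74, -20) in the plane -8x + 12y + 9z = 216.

(-80, 22, 52)

With n = (-8, 12, 9), the signed offset is (n·M − 216)/|n|² = -1156/289 = -4.
M' = M − 2t·n = (-16, -74, -20) − (-8)·(-8, 12, 9) = (-80, 22, 52).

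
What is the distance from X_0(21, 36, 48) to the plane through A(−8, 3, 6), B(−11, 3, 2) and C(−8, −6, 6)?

2

AB = (−3, 0, −4) and AC = (0, −9, 0), so a normal is n = AB × AC = (−36, 0, 27).
Then n·(21, 36, 48) − 450 = 90.
|n| = √(1296 + 0 + 729) = 45, so the distance is |90|/45 = 2.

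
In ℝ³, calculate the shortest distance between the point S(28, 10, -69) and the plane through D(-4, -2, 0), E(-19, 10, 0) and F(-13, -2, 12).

19/(5√2)

DE = (-15, 12, 0) and DF = (-9, 0, 12), so a normal is n = DE × DF = (144, 180, 108).
Then n·(28, 10, -69) - (-936) = -684.
|n| = √(20736 + 32400 + 11664) = 180√2, so the distance is |-684|/(180√2) = 19/(5√2).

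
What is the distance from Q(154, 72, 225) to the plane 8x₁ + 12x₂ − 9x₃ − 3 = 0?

4

d = |8·154 + 12·72 + (-9)·225 − 3| / √(64 + 144 + 81) = |68| / 17 = 4.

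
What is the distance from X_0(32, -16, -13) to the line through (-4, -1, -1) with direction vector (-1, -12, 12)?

3√185

Direction vector d = (-1, -12, 12).
AP = (36, -15, -12), and AP × d = (-324, -420, -447).
|AP × d|² = 481185 and |d|² = 289, so the distance is √(481185/289) = √1665 = 3√185.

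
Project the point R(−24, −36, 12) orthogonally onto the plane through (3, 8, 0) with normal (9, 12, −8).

(3, 0, -12)

n = (9, 12, −8), |n|² = 289, and n·R − 123 = -867.
t = -867/289 = -3, so the foot is R − t·n = (−24, −36, 12) − (-3)·(9, 12, −8) = (3, 0, −12).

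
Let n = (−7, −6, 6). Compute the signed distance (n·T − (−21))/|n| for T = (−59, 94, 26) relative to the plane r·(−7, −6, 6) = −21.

26/11

n·T − (-21) = 26.
|n| = 11, so the signed distance is 26/11.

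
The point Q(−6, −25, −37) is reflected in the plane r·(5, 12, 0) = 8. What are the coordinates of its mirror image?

With n = (5, 12, 0), the signed offset is (n·Q − 8)/|n|² = -338/169 = -2.
Q' = Q − 2t·n = (−6, −25, −37) − (-4)·(5, 12, 0) = (14, 23, −37).

(14, 23, -37)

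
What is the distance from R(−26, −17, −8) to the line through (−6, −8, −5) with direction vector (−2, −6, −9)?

Direction vector d = (−2, −6, −9).
AP = (−20, −9, −3), and AP × d = (63, −174, 102).
|AP × d|² = 44649 and |d|² = 121, so the distance is √(44649/121) = √369 = 3√41.

3√41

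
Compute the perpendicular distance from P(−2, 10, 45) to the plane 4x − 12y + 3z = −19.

Normal vector n = (4, −12, 3), and n·(−2, 10, 45) − (−19) = 26.
|n| = √(16 + 144 + 9) = 13, so the distance is |26|/13 = 2.

2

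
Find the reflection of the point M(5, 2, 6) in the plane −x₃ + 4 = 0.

n = (0, 0, −1), |n|² = 1, n·M − (-4) = -2, so t = -2/1 = -2.
Foot F = M − (-2)·n = (5, 2, 4); the reflection is 2F − M = (5, 2, 2).

(5, 2, 2)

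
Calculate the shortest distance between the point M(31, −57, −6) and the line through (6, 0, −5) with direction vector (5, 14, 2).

Direction vector d = (5, 14, 2).
AP = (25, −57, −1), and AP × d = (−100, −55, 635).
|AP × d|² = 416250 and |d|² = 225, so the distance is √(416250/225) = √1850 = 5√74.

5√74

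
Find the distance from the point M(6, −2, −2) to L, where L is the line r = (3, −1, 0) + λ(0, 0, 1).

Direction vector d = (0, 0, 1).
AP = (3, −1, −2), and AP × d = (−1, −3, 0).
|AP × d|² = 10 and |d|² = 1, so the distance is √10.

√10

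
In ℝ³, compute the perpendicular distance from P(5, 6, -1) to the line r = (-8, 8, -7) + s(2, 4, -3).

√209

Direction vector d = (2, 4, -3).
AP = (13, -2, 6), and AP × d = (-18, 51, 56).
|AP × d|² = 6061 and |d|² = 29, so the distance is √(6061/29) = √209.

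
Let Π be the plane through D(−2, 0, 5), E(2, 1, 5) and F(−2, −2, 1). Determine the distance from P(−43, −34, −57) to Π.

DE = (4, 1, 0) and DF = (0, −2, −4), so a normal is n = DE × DF = (−4, 16, −8).
d = |(-4)·(-43) + 16·(-34) + (-8)·(-57) − (-32)| / √(16 + 256 + 64) = |116| / (4√21) = 29/√21.

29/√21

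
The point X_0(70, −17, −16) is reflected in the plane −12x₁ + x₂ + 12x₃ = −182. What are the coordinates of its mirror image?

(-2, -11, 56)

n = (−12, 1, 12), |n|² = 289, n·X_0 − (-182) = -867, so t = -867/289 = -3.
Foot F = X_0 − (-3)·n = (34, −14, 20); the reflection is 2F − X_0 = (−2, −11, 56).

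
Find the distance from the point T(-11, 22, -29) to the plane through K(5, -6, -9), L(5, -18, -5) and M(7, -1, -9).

KL = (0, -12, 4) and KM = (2, 5, 0), so a normal is n = KL × KM = (-20, 8, 24).
d = |(-20)·(-11) + 8·22 + 24·(-29) − (-364)| / √(400 + 64 + 576) = |64| / (4√65) = 16/√65.

16√65/65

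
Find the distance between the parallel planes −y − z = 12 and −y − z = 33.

21/√2

Both planes have normal n = (0, −1, −1), |n| = √2. Any point on the first plane is at distance |33 − 12|/|n| = 21/√2 = 21√2/2 from the second.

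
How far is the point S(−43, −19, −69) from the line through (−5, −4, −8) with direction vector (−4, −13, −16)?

7√29

Direction vector d = (−4, −13, −16).
AP = (−38, −15, −61); AP·d = 1323, |AP|² = 5390, |d|² = 441.
distance² = |AP|² − (AP·d)²/|d|² = 5390 − 1750329/441 = 1421, so the distance is 7√29.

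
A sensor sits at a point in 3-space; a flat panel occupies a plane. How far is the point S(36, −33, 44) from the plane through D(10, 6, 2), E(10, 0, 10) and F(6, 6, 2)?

DE = (0, −6, 8) and DF = (−4, 0, 0), so a normal is n = DE × DF = (0, −32, −24).
Then n·(36, −33, 44) − (−240) = 240.
|n| = √(0 + 1024 + 576) = 40, so the distance is |240|/40 = 6.

6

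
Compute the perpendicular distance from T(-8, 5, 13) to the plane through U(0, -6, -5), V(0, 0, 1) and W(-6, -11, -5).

UV = (0, 6, 6) and UW = (-6, -5, 0), so a normal is n = UV × UW = (30, -36, 36).
Then n·(-8, 5, 13) - 36 = 12.
|n| = √(900 + 1296 + 1296) = 6√97, so the distance is |12|/(6√97) = 2√97/97.

2/√97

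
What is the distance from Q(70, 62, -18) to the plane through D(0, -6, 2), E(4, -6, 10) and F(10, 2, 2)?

DE = (4, 0, 8) and DF = (10, 8, 0), so a normal is n = DE × DF = (-64, 80, 32).
Then n·(70, 62, -18) - (-416) = 320.
|n| = √(4096 + 6400 + 1024) = 48√5, so the distance is |320|/(48√5) = 4√5/3.

4√5/3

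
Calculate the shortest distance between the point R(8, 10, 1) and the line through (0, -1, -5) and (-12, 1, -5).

2√46

A direction vector is d = (-12, 2, 0).
AP = (8, 11, 6), and AP × d = (-12, -72, 148).
|AP × d|² = 27232 and |d|² = 148, so the distance is √(27232/148) = √184 = 2√46.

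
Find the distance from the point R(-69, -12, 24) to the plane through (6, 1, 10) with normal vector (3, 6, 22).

5/23

The plane has equation n·(r − (6, 1, 10)) = 0, i.e. n·r = 244.
Then n·(-69, -12, 24) - 244 = 5.
|n| = √(9 + 36 + 484) = 23, so the distance is |5|/23 = 5/23.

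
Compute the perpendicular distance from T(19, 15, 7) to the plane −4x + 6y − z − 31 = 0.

d = |(-4)·19 + 6·15 + (-1)·7 − 31| / √(16 + 36 + 1) = |-24| / √53 = 24/√53.

24√53/53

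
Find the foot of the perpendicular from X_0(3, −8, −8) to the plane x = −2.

(-2, -8, -8)

n = (1, 0, 0), |n|² = 1, and n·X_0 − (-2) = 5.
t = 5/1 = 5, so the foot is X_0 − t·n = (3, −8, −8) − 5·(1, 0, 0) = (−2, −8, −8).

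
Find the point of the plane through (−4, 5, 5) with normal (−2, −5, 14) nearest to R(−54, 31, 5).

The perpendicular from R has direction n = (−2, −5, 14): r = (−54, 31, 5) + t(−2, −5, 14).
Substitute into the plane: n·(R + tn) = 53 gives 23 + 225t = 53, so t = 2/15.
Foot = (−54, 31, 5) + (2/15)·(−2, −5, 14) = (−814/15, 91/3, 103/15).

(-814/15, 91/3, 103/15)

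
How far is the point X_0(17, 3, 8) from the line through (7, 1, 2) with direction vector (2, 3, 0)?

2√22

Direction vector d = (2, 3, 0).
AP = (10, 2, 6); AP·d = 26, |AP|² = 140, |d|² = 13.
distance² = |AP|² − (AP·d)²/|d|² = 140 − 676/13 = 88, so the distance is 2√22.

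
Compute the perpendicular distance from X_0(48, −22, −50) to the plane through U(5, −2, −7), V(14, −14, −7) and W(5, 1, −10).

17/√34

UV = (9, −12, 0) and UW = (0, 3, −3), so a normal is n = UV × UW = (36, 27, 27).
Then n·(48, −22, −50) − (−63) = −153.
|n| = √(1296 + 729 + 729) = 9√34, so the distance is |-153|/(9√34) = √34/2.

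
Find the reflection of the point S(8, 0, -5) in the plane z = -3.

With n = (0, 0, 1), the signed offset is (n·S − (-3))/|n|² = -2/1 = -2.
S' = S − 2t·n = (8, 0, -5) − (-4)·(0, 0, 1) = (8, 0, -1).

(8, 0, -1)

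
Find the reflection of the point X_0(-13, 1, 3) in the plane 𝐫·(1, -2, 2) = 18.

n = (1, -2, 2), |n|² = 9, n·X_0 − 18 = -27, so t = -27/9 = -3.
Foot F = X_0 − (-3)·n = (-10, -5, 9); the reflection is 2F − X_0 = (-7, -11, 15).

(-7, -11, 15)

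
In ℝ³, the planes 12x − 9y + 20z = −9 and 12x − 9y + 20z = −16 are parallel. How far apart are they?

Both planes have normal n = (12, −9, 20), |n| = 25. Any point on the first plane is at distance |(-16) − (-9)|/|n| = 7/25 from the second.

7/25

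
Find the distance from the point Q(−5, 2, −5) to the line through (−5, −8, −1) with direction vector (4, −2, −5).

2√29

Direction vector d = (4, −2, −5).
AP = (0, 10, −4); AP·d = 0, |AP|² = 116, |d|² = 45.
distance² = |AP|² − (AP·d)²/|d|² = 116 − 0/45 = 116, so the distance is 2√29.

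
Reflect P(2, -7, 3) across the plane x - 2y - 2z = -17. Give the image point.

(-4, 5, 15)

n = (1, -2, -2), |n|² = 9, n·P − (-17) = 27, so t = 27/9 = 3.
Foot F = P − 3·n = (-1, -1, 9); the reflection is 2F − P = (-4, 5, 15).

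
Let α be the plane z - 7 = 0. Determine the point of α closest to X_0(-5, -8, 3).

(-5, -8, 7)

n = (0, 0, 1), |n|² = 1, and n·X_0 − 7 = -4.
t = -4/1 = -4, so the foot is X_0 − t·n = (-5, -8, 3) − (-4)·(0, 0, 1) = (-5, -8, 7).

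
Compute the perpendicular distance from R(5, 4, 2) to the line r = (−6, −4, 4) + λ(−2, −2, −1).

Direction vector d = (−2, −2, −1).
AP = (11, 8, −2), and AP × d = (−12, 15, −6).
|AP × d|² = 405 and |d|² = 9, so the distance is √(405/9) = √45 = 3√5.

3√5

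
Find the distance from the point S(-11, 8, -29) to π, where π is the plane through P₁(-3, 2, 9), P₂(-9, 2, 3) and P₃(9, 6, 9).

P₁P₂ = (-6, 0, -6) and P₁P₃ = (12, 4, 0), so a normal is n = P₁P₂ × P₁P₃ = (24, -72, -24).
d = |24·(-11) + (-72)·8 + (-24)·(-29) − (-432)| / √(576 + 5184 + 576) = |288| / (24√11) = 12/√11.

12√11/11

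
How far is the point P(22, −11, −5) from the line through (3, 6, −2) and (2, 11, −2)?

9√3

A direction vector is d = (−1, 5, 0).
AP = (19, −17, −3), and AP × d = (15, 3, 78).
|AP × d|² = 6318 and |d|² = 26, so the distance is √(6318/26) = √243 = 9√3.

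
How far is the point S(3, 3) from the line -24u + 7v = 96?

The normal to the line is n = (-24, 7) with |n| = 25.
|n·S − 96| = |-51 − 96| = 147, so the distance is 147/25.

147/25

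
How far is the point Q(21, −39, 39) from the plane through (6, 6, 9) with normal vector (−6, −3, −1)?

The plane has equation n·(r − (6, 6, 9)) = 0, i.e. n·r = -63.
n = (−6, −3, −1); n·P − (-63) = 15; |n| = √46; distance = 15/√46 = 15√46/46.

15/√46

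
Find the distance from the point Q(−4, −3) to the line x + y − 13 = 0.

10√2

d = |1·(-4) + 1·(-3) − 13| / √(1 + 1) = |-20|/√2 = 10√2.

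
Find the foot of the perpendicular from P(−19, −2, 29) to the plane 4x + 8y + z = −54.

n = (4, 8, 1), |n|² = 81, and n·P − (-54) = -9.
t = -9/81 = -1/9, so the foot is P − t·n = (−19, −2, 29) − (-1/9)·(4, 8, 1) = (−167/9, −10/9, 262/9).

(-167/9, -10/9, 262/9)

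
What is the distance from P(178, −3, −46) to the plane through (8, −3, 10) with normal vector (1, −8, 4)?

The plane has equation n·(r − (8, −3, 10)) = 0, i.e. n·r = 72.
Then n·(178, −3, −46) − 72 = −54.
|n| = √(1 + 64 + 16) = 9, so the distance is |-54|/9 = 6.

6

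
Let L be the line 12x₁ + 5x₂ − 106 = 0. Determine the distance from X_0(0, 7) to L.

71/13

The normal to the line is n = (12, 5) with |n| = 13.
|n·X_0 − 106| = |35 − 106| = 71, so the distance is 71/13.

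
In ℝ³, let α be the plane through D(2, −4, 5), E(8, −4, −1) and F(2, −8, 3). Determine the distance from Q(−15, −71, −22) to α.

DE = (6, 0, −6) and DF = (0, −4, −2), so a normal is n = DE × DF = (−24, 12, −24).
Then n·(−15, −71, −22) − (−216) = 252.
|n| = √(576 + 144 + 576) = 36, so the distance is |252|/36 = 7.

7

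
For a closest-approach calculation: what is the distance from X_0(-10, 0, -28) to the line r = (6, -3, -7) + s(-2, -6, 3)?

Direction vector d = (-2, -6, 3).
AP = (-16, 3, -21), and AP × d = (-117, 90, 102).
|AP × d|² = 32193 and |d|² = 49, so the distance is √(32193/49) = √657 = 3√73.

3√73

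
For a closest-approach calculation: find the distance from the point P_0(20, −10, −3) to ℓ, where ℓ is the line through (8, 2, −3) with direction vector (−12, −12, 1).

Direction vector d = (−12, −12, 1).
AP = (12, −12, 0), and AP × d = (−12, −12, −288).
|AP × d|² = 83232 and |d|² = 289, so the distance is √(83232/289) = √288 = 12√2.

12√2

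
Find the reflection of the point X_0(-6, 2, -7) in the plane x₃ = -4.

n = (0, 0, 1), |n|² = 1, n·X_0 − (-4) = -3, so t = -3/1 = -3.
Foot F = X_0 − (-3)·n = (-6, 2, -4); the reflection is 2F − X_0 = (-6, 2, -1).

(-6, 2, -1)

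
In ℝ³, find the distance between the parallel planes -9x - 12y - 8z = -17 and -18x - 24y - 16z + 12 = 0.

11/17

Divide the second equation by 2 to match normals: -9x - 12y - 8z = -6.
Both planes have normal n = (-9, -12, -8), |n| = 17. Any point on the first plane is at distance |(-6) − (-17)|/|n| = 11/17 from the second.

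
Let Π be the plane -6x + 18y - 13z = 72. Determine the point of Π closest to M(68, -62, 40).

(44, 10, -12)

n = (-6, 18, -13), |n|² = 529, and n·M − 72 = -2116.
t = -2116/529 = -4, so the foot is M − t·n = (68, -62, 40) − (-4)·(-6, 18, -13) = (44, 10, -12).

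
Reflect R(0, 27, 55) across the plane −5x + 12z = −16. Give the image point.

(40, 27, -41)

With n = (−5, 0, 12), the signed offset is (n·R − (-16))/|n|² = 676/169 = 4.
R' = R − 2t·n = (0, 27, 55) − 8·(−5, 0, 12) = (40, 27, −41).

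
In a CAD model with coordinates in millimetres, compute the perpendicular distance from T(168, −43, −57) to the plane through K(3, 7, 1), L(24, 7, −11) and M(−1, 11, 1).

6

KL = (21, 0, −12) and KM = (−4, 4, 0), so a normal is n = KL × KM = (48, 48, 84).
Then n·(168, −43, −57) − 564 = 648.
|n| = √(2304 + 2304 + 7056) = 108, so the distance is |648|/108 = 6.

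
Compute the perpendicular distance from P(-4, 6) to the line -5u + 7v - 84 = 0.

d = |(-5)·(-4) + 7·6 − 84| / √(25 + 49) = |-22|/√74 = 22/√74.

22/√74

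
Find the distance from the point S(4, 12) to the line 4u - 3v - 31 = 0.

d = |4·4 + (-3)·12 − 31| / √(16 + 9) = |-51|/5 = 51/5.

51/5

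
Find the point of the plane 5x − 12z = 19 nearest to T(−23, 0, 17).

n = (5, 0, −12), |n|² = 169, and n·T − 19 = -338.
t = -338/169 = -2, so the foot is T − t·n = (−23, 0, 17) − (-2)·(5, 0, −12) = (−13, 0, −7).

(-13, 0, -7)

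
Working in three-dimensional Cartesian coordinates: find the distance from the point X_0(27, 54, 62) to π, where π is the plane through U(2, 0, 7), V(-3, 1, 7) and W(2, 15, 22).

UV = (-5, 1, 0) and UW = (0, 15, 15), so a normal is n = UV × UW = (15, 75, -75).
Then n·(27, 54, 62) - (-495) = 300.
|n| = √(225 + 5625 + 5625) = 15√51, so the distance is |300|/(15√51) = 20/√51.

20/√51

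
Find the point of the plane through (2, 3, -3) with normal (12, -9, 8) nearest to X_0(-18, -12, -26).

(-6, -21, -18)

The perpendicular from X_0 has direction n = (12, -9, 8): r = (-18, -12, -26) + t(12, -9, 8).
Substitute into the plane: n·(X_0 + tn) = -27 gives -316 + 289t = -27, so t = 1.
Foot = (-18, -12, -26) + 1·(12, -9, 8) = (-6, -21, -18).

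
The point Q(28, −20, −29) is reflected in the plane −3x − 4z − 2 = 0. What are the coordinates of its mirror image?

n = (−3, 0, −4), |n|² = 25, n·Q − 2 = 30, so t = 30/25 = 6/5.
Foot F = Q − (6/5)·n = (158/5, −20, −121/5); the reflection is 2F − Q = (176/5, −20, −97/5).

(176/5, -20, -97/5)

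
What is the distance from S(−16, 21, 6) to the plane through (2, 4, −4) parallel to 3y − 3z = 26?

Parallel planes share the normal n = (0, 3, −3); since (2, 4, −4) lies on the plane, its equation is 3y − 3z = 24.
Then n·(−16, 21, 6) − 24 = 21.
|n| = √(0 + 9 + 9) = 3√2, so the distance is |21|/(3√2) = 7√2/2.

7/√2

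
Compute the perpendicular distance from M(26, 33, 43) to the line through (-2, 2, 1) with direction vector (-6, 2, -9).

Direction vector d = (-6, 2, -9).
AP = (28, 31, 42), and AP × d = (-363, 0, 242).
|AP × d|² = 190333 and |d|² = 121, so the distance is √(190333/121) = √1573 = 11√13.

11√13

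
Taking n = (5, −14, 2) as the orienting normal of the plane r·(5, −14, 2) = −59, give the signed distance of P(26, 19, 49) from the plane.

n·P − (-59) = 21.
|n| = 15, so the signed distance is 21/15 = 7/5.

7/5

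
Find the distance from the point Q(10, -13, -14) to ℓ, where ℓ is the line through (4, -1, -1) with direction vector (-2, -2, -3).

Direction vector d = (-2, -2, -3).
AP = (6, -12, -13); AP·d = 51, |AP|² = 349, |d|² = 17.
distance² = |AP|² − (AP·d)²/|d|² = 349 − 2601/17 = 196, so the distance is 14.

14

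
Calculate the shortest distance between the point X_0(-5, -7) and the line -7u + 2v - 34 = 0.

13√53/53

d = |(-7)·(-5) + 2·(-7) − 34| / √(49 + 4) = |-13|/√53 = 13√53/53.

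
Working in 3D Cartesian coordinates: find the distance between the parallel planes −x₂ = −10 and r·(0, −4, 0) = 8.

Divide the second equation by 4 to match normals: −x₂ = 2.
Both planes have normal n = (0, −1, 0), |n| = 1. Any point on the first plane is at distance |2 − (-10)|/|n| = 12/1 = 12 from the second.

12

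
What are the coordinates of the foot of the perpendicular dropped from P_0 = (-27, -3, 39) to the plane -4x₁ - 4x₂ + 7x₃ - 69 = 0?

(-11, 13, 11)

n = (-4, -4, 7), |n|² = 81, and n·P_0 − 69 = 324.
t = 324/81 = 4, so the foot is P_0 − t·n = (-27, -3, 39) − 4·(-4, -4, 7) = (-11, 13, 11).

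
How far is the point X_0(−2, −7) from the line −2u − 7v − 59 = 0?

d = |(-2)·(-2) + (-7)·(-7) − 59| / √(4 + 49) = |-6|/√53 = 6√53/53.

6/√53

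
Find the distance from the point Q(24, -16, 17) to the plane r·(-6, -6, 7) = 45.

26/11

Normal vector n = (-6, -6, 7), and n·(24, -16, 17) - 45 = 26.
|n| = √(36 + 36 + 49) = 11, so the distance is |26|/11 = 26/11.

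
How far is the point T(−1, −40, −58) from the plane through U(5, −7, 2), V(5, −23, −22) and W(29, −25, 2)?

UV = (0, −16, −24) and UW = (24, −18, 0), so a normal is n = UV × UW = (−432, −576, 384).
Then n·(−1, −40, −58) − 2640 = −1440.
|n| = √(186624 + 331776 + 147456) = 816, so the distance is |-1440|/816 = 30/17.

30/17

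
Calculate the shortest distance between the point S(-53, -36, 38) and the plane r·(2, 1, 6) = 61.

Normal vector n = (2, 1, 6), and n·(-53, -36, 38) - 61 = 25.
|n| = √(4 + 1 + 36) = √41, so the distance is |25|/√41 = 25√41/41.

25/√41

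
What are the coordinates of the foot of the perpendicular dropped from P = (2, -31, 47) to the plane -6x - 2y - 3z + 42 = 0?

The perpendicular from P has direction n = (-6, -2, -3): r = (2, -31, 47) + λ(-6, -2, -3).
Substitute into the plane: n·(P + λn) = -42 gives -91 + 49λ = -42, so λ = 1.
Foot = (2, -31, 47) + 1·(-6, -2, -3) = (-4, -33, 44).

(-4, -33, 44)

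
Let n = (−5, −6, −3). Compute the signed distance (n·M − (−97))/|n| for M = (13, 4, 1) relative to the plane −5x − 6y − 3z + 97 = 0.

n·M − (-97) = 5.
|n| = √70, so the signed distance is 5/√70.

5/√70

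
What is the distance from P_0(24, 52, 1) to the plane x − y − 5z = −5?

28/(3√3)

Normal vector n = (1, −1, −5), and n·(24, 52, 1) − (−5) = −28.
|n| = √(1 + 1 + 25) = 3√3, so the distance is |-28|/(3√3) = 28/(3√3).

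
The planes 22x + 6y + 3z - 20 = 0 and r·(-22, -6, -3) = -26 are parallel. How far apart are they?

Divide the second equation by -1 to match normals: 22x + 6y + 3z = 26.
With common normal n = (22, 6, 3) (|n| = 23), the distance is |20 − 26|/|n| = 6/23.

6/23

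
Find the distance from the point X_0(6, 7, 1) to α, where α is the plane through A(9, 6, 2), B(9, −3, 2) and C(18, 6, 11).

AB = (0, −9, 0) and AC = (9, 0, 9), so a normal is n = AB × AC = (−81, 0, 81).
Then n·(6, 7, 1) − (−567) = 162.
|n| = √(6561 + 0 + 6561) = 81√2, so the distance is |162|/(81√2) = √2.

√2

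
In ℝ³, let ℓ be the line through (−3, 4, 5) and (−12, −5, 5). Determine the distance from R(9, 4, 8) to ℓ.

A direction vector is d = (−9, −9, 0).
AP = (12, 0, 3); AP·d = -108, |AP|² = 153, |d|² = 162.
distance² = |AP|² − (AP·d)²/|d|² = 153 − 11664/162 = 81, so the distance is 9.

9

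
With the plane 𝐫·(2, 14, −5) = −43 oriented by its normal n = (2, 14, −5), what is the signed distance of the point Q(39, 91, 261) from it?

n·Q − (-43) = 90.
|n| = 15, so the signed distance is 90/15 = 6.

6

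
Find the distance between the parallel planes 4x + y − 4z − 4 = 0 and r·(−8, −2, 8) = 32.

Divide the second equation by -2 to match normals: 4x + y − 4z = -16.
Both planes have normal n = (4, 1, −4), |n| = √33. Any point on the first plane is at distance |(-16) − 4|/|n| = 20/√33 from the second.

20√33/33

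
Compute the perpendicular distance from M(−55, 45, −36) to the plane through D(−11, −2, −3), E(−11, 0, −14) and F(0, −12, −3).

DE = (0, 2, −11) and DF = (11, −10, 0), so a normal is n = DE × DF = (−110, −121, −22).
Then n·(−55, 45, −36) − 1518 = −121.
|n| = √(12100 + 14641 + 484) = 165, so the distance is |-121|/165 = 11/15.

11/15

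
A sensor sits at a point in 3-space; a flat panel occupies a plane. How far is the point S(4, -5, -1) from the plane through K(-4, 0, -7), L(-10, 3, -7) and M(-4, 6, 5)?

KL = (-6, 3, 0) and KM = (0, 6, 12), so a normal is n = KL × KM = (36, 72, -36).
d = |36·4 + 72·(-5) + (-36)·(-1) − 108| / √(1296 + 5184 + 1296) = |-288| / (36√6) = 4√6/3.

4√6/3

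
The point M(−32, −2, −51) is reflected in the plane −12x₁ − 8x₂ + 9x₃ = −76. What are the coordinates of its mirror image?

(-520/17, -18/17, -885/17)

With n = (−12, −8, 9), the signed offset is (n·M − (-76))/|n|² = 17/289 = 1/17.
M' = M − 2t·n = (−32, −2, −51) − (2/17)·(−12, −8, 9) = (−520/17, −18/17, −885/17).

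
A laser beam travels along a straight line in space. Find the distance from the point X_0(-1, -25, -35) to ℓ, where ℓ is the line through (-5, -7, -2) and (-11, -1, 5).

2√85

A direction vector is d = (-6, 6, 7).
AP = (4, -18, -33), and AP × d = (72, 170, -84).
|AP × d|² = 41140 and |d|² = 121, so the distance is √(41140/121) = √340 = 2√85.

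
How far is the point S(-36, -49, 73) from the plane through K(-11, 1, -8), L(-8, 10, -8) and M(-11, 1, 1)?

KL = (3, 9, 0) and KM = (0, 0, 9), so a normal is n = KL × KM = (81, -27, 0).
Then n·(-36, -49, 73) - (-918) = -675.
|n| = √(6561 + 729 + 0) = 27√10, so the distance is |-675|/(27√10) = 25/√10.

5√10/2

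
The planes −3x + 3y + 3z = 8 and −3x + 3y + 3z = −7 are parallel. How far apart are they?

Both planes have normal n = (−3, 3, 3), |n| = 3√3. Any point on the first plane is at distance |(-7) − 8|/|n| = 15/(3√3) = 5/√3 from the second.

5√3/3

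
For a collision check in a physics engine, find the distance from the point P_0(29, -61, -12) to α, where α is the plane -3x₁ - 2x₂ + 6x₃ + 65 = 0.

Normal vector n = (-3, -2, 6), and n·(29, -61, -12) - (-65) = 28.
|n| = √(9 + 4 + 36) = 7, so the distance is |28|/7 = 4.

4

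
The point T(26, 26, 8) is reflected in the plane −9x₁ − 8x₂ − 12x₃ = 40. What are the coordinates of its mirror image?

n = (−9, −8, −12), |n|² = 289, n·T − 40 = -578, so t = -578/289 = -2.
Foot F = T − (-2)·n = (8, 10, −16); the reflection is 2F − T = (−10, −6, −40).

(-10, -6, -40)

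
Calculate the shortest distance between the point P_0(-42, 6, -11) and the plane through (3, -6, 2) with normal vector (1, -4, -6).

The plane has equation n·(r − (3, -6, 2)) = 0, i.e. n·r = 15.
n = (1, -4, -6); n·P − 15 = -15; |n| = √53; distance = 15/√53.

15√53/53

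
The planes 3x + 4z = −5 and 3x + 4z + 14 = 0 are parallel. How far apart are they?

With common normal n = (3, 0, 4) (|n| = 5), the distance is |(-5) − (-14)|/|n| = 9/5.

9/5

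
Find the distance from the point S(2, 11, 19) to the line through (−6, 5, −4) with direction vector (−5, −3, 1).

Direction vector d = (−5, −3, 1).
AP = (8, 6, 23), and AP × d = (75, −123, 6).
|AP × d|² = 20790 and |d|² = 35, so the distance is √(20790/35) = √594 = 3√66.

3√66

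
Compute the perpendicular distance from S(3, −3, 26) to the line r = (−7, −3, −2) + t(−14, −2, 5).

2√221

Direction vector d = (−14, −2, 5).
AP = (10, 0, 28); AP·d = 0, |AP|² = 884, |d|² = 225.
distance² = |AP|² − (AP·d)²/|d|² = 884 − 0/225 = 884, so the distance is 2√221.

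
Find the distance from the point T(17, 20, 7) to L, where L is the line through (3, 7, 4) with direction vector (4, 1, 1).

√86

Direction vector d = (4, 1, 1).
AP = (14, 13, 3), and AP × d = (10, -2, -38).
|AP × d|² = 1548 and |d|² = 18, so the distance is √(1548/18) = √86.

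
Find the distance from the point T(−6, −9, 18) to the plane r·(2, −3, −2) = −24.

3√17/17

Normal vector n = (2, −3, −2), and n·(−6, −9, 18) − (−24) = 3.
|n| = √(4 + 9 + 4) = √17, so the distance is |3|/√17 = 3√17/17.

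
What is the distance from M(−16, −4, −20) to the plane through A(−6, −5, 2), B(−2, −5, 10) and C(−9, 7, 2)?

5/√21

AB = (4, 0, 8) and AC = (−3, 12, 0), so a normal is n = AB × AC = (−96, −24, 48).
d = |(-96)·(-16) + (-24)·(-4) + 48·(-20) − 792| / √(9216 + 576 + 2304) = |-120| / (24√21) = 5√21/21.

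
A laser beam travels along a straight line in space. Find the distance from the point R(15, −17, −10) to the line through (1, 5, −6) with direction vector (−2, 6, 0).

2√14

Direction vector d = (−2, 6, 0).
AP = (14, −22, −4); AP·d = -160, |AP|² = 696, |d|² = 40.
distance² = |AP|² − (AP·d)²/|d|² = 696 − 25600/40 = 56, so the distance is 2√14.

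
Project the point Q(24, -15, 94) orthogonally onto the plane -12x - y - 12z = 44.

(-36, -20, 34)

The perpendicular from Q has direction n = (-12, -1, -12): r = (24, -15, 94) + λ(-12, -1, -12).
Substitute into the plane: n·(Q + λn) = 44 gives -1401 + 289λ = 44, so λ = 5.
Foot = (24, -15, 94) + 5·(-12, -1, -12) = (-36, -20, 34).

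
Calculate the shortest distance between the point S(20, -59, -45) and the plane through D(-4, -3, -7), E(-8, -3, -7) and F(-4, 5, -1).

DE = (-4, 0, 0) and DF = (0, 8, 6), so a normal is n = DE × DF = (0, 24, -32).
d = |24·(-59) + (-32)·(-45) − 152| / √(0 + 576 + 1024) = |-128| / 40 = 16/5.

16/5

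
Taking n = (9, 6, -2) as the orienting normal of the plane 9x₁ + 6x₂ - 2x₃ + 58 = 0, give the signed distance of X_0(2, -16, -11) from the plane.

2/11

n·X_0 − (-58) = 2.
|n| = 11, so the signed distance is 2/11.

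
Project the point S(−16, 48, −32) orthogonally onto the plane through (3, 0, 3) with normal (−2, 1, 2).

(-112/9, 416/9, -320/9)

n = (−2, 1, 2), |n|² = 9, and n·S − 0 = 16.
t = 16/9, so the foot is S − t·n = (−16, 48, −32) − (16/9)·(−2, 1, 2) = (−112/9, 416/9, −320/9).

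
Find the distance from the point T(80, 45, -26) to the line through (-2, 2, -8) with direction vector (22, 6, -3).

Direction vector d = (22, 6, -3).
AP = (82, 43, -18); AP·d = 2116, |AP|² = 8897, |d|² = 529.
distance² = |AP|² − (AP·d)²/|d|² = 8897 − 4477456/529 = 433, so the distance is √433.

√433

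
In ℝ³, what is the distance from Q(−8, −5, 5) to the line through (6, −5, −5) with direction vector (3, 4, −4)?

2√33

Direction vector d = (3, 4, −4).
AP = (−14, 0, 10), and AP × d = (−40, −26, −56).
|AP × d|² = 5412 and |d|² = 41, so the distance is √(5412/41) = √132 = 2√33.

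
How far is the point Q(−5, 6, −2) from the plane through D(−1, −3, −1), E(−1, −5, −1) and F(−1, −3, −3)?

DE = (0, −2, 0) and DF = (0, 0, −2), so a normal is n = DE × DF = (4, 0, 0).
Then n·(−5, 6, −2) − (−4) = −16.
|n| = √(16 + 0 + 0) = 4, so the distance is |-16|/4 = 4.

4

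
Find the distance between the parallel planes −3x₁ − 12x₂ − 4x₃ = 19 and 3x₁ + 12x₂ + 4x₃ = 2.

21/13

Divide the second equation by -1 to match normals: −3x₁ − 12x₂ − 4x₃ = -2.
Both planes have normal n = (−3, −12, −4), |n| = 13. Any point on the first plane is at distance |(-2) − 19|/|n| = 21/13 from the second.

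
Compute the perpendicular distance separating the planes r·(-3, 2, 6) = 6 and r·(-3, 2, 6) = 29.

23/7

With common normal n = (-3, 2, 6) (|n| = 7), the distance is |6 − 29|/|n| = 23/7.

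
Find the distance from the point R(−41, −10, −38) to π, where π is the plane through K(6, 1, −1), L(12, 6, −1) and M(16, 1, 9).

8√86/43

KL = (6, 5, 0) and KM = (10, 0, 10), so a normal is n = KL × KM = (50, −60, −50).
n = (50, −60, −50); n·P − 290 = 160; |n| = 10√86; distance = 160/(10√86) = 8√86/43.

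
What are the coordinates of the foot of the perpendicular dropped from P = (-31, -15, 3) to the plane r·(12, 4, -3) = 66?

n = (12, 4, -3), |n|² = 169, and n·P − 66 = -507.
t = -507/169 = -3, so the foot is P − t·n = (-31, -15, 3) − (-3)·(12, 4, -3) = (5, -3, -6).

(5, -3, -6)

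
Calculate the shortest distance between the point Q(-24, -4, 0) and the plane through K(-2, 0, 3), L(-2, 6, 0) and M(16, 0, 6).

8/√46

KL = (0, 6, -3) and KM = (18, 0, 3), so a normal is n = KL × KM = (18, -54, -108).
d = |18·(-24) + (-54)·(-4) + (-108)·0 − (-360)| / √(324 + 2916 + 11664) = |144| / (18√46) = 4√46/23.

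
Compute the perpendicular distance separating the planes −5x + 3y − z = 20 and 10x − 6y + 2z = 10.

25/√35

Divide the second equation by -2 to match normals: −5x + 3y − z = -5.
With common normal n = (−5, 3, −1) (|n| = √35), the distance is |20 − (-5)|/|n| = 25/√35 = 5√35/7.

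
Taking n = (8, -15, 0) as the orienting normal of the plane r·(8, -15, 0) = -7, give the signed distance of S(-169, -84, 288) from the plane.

n·S − (-7) = -85.
|n| = 17, so the signed distance is -85/17 = -5.

-5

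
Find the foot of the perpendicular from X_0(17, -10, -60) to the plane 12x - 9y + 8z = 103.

n = (12, -9, 8), |n|² = 289, and n·X_0 − 103 = -289.
t = -289/289 = -1, so the foot is X_0 − t·n = (17, -10, -60) − (-1)·(12, -9, 8) = (29, -19, -52).

(29, -19, -52)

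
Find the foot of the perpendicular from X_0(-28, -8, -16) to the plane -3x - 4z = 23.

n = (-3, 0, -4), |n|² = 25, and n·X_0 − 23 = 125.
t = 125/25 = 5, so the foot is X_0 − t·n = (-28, -8, -16) − 5·(-3, 0, -4) = (-13, -8, 4).

(-13, -8, 4)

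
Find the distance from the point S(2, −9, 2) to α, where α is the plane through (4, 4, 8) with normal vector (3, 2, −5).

2/√38

The plane has equation n·(r − (4, 4, 8)) = 0, i.e. n·r = -20.
Then n·(2, −9, 2) − (−20) = −2.
|n| = √(9 + 4 + 25) = √38, so the distance is |-2|/√38 = √38/19.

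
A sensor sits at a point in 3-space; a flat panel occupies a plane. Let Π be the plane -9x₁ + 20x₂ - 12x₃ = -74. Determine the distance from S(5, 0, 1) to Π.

d = |(-9)·5 + 20·0 + (-12)·1 − (-74)| / √(81 + 400 + 144) = |17| / 25 = 17/25.

17/25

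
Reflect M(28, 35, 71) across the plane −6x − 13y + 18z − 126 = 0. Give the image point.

n = (−6, −13, 18), |n|² = 529, n·M − 126 = 529, so t = 529/529 = 1.
Foot F = M − 1·n = (34, 48, 53); the reflection is 2F − M = (40, 61, 35).

(40, 61, 35)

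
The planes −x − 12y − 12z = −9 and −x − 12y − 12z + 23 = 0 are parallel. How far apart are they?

Both planes have normal n = (−1, −12, −12), |n| = 17. Any point on the first plane is at distance |(-23) − (-9)|/|n| = 14/17 from the second.

14/17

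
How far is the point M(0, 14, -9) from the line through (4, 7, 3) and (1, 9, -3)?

√13

A direction vector is d = (-3, 2, -6).
AP = (-4, 7, -12); AP·d = 98, |AP|² = 209, |d|² = 49.
distance² = |AP|² − (AP·d)²/|d|² = 209 − 9604/49 = 13, so the distance is √13.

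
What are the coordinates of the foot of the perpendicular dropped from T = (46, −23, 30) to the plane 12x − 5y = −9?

n = (12, −5, 0), |n|² = 169, and n·T − (-9) = 676.
t = 676/169 = 4, so the foot is T − t·n = (46, −23, 30) − 4·(12, −5, 0) = (−2, −3, 30).

(-2, -3, 30)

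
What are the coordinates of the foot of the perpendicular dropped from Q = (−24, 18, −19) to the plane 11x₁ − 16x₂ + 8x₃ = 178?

(-2, -14, -3)

The perpendicular from Q has direction n = (11, −16, 8): r = (−24, 18, −19) + μ(11, −16, 8).
Substitute into the plane: n·(Q + μn) = 178 gives -704 + 441μ = 178, so μ = 2.
Foot = (−24, 18, −19) + 2·(11, −16, 8) = (−2, −14, −3).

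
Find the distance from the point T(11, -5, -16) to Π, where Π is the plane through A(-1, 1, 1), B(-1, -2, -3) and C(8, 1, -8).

AB = (0, -3, -4) and AC = (9, 0, -9), so a normal is n = AB × AC = (27, -36, 27).
Then n·(11, -5, -16) - (-36) = 81.
|n| = √(729 + 1296 + 729) = 9√34, so the distance is |81|/(9√34) = 9√34/34.

9/√34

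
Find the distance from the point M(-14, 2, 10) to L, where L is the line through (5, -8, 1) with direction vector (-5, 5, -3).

3√34

Direction vector d = (-5, 5, -3).
AP = (-19, 10, 9), and AP × d = (-75, -102, -45).
|AP × d|² = 18054 and |d|² = 59, so the distance is √(18054/59) = √306 = 3√34.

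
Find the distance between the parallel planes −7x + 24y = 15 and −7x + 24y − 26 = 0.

With common normal n = (−7, 24, 0) (|n| = 25), the distance is |15 − 26|/|n| = 11/25.

11/25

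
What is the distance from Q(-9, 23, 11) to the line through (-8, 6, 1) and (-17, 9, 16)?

5√10

A direction vector is d = (-9, 3, 15).
AP = (-1, 17, 10); AP·d = 210, |AP|² = 390, |d|² = 315.
distance² = |AP|² − (AP·d)²/|d|² = 390 − 44100/315 = 250, so the distance is 5√10.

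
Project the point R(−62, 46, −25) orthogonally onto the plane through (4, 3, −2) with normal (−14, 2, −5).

The perpendicular from R has direction n = (−14, 2, −5): r = (−62, 46, −25) + μ(−14, 2, −5).
Substitute into the plane: n·(R + μn) = -40 gives 1085 + 225μ = -40, so μ = -5.
Foot = (−62, 46, −25) + (-5)·(−14, 2, −5) = (8, 36, 0).

(8, 36, 0)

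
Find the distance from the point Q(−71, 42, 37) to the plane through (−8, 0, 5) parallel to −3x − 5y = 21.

21√34/34

Parallel planes share the normal n = (−3, −5, 0); since (−8, 0, 5) lies on the plane, its equation is −3x − 5y = 24.
n = (−3, −5, 0); n·P − 24 = -21; |n| = √34; distance = 21/√34.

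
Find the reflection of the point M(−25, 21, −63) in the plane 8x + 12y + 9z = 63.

With n = (8, 12, 9), the signed offset is (n·M − 63)/|n|² = -578/289 = -2.
M' = M − 2t·n = (−25, 21, −63) − (-4)·(8, 12, 9) = (7, 69, −27).

(7, 69, -27)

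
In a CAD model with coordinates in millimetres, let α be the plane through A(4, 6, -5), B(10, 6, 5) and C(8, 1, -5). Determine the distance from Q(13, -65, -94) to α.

14√2/5

AB = (6, 0, 10) and AC = (4, -5, 0), so a normal is n = AB × AC = (50, 40, -30).
Then n·(13, -65, -94) - 590 = 280.
|n| = √(2500 + 1600 + 900) = 50√2, so the distance is |280|/(50√2) = 14√2/5.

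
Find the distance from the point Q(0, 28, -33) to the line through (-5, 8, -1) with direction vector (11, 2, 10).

6√34

Direction vector d = (11, 2, 10).
AP = (5, 20, -32), and AP × d = (264, -402, -210).
|AP × d|² = 275400 and |d|² = 225, so the distance is √(275400/225) = √1224 = 6√34.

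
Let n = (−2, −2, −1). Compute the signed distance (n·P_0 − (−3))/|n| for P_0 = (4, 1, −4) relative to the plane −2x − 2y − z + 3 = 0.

n·P_0 − (-3) = -3.
|n| = 3, so the signed distance is -3/3 = -1.

-1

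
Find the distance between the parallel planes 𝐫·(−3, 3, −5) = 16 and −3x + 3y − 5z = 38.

Both planes have normal n = (−3, 3, −5), |n| = √43. Any point on the first plane is at distance |38 − 16|/|n| = 22/√43 = 22√43/43 from the second.

22√43/43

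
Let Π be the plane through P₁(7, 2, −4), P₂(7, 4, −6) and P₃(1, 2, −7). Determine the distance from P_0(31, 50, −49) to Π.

6

P₁P₂ = (0, 2, −2) and P₁P₃ = (−6, 0, −3), so a normal is n = P₁P₂ × P₁P₃ = (−6, 12, 12).
Then n·(31, 50, −49) − (−66) = −108.
|n| = √(36 + 144 + 144) = 18, so the distance is |-108|/18 = 6.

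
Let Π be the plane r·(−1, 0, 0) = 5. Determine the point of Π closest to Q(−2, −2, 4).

(-5, -2, 4)

n = (−1, 0, 0), |n|² = 1, and n·Q − 5 = -3.
t = -3/1 = -3, so the foot is Q − t·n = (−2, −2, 4) − (-3)·(−1, 0, 0) = (−5, −2, 4).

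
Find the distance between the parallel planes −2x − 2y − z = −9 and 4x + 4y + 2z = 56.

Divide the second equation by -2 to match normals: −2x − 2y − z = -28.
With common normal n = (−2, −2, −1) (|n| = 3), the distance is |(-9) − (-28)|/|n| = 19/3.

19/3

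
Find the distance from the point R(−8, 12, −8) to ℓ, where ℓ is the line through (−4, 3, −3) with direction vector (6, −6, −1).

7

Direction vector d = (6, −6, −1).
AP = (−4, 9, −5); AP·d = -73, |AP|² = 122, |d|² = 73.
distance² = |AP|² − (AP·d)²/|d|² = 122 − 5329/73 = 49, so the distance is 7.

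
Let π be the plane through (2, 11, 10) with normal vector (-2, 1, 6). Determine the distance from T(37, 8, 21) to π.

7/√41

The plane has equation n·(r − (2, 11, 10)) = 0, i.e. n·r = 67.
d = |(-2)·37 + 1·8 + 6·21 − 67| / √(4 + 1 + 36) = |-7| / √41 = 7√41/41.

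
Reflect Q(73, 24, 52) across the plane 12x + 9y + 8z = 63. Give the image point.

(-47, -66, -28)

With n = (12, 9, 8), the signed offset is (n·Q − 63)/|n|² = 1445/289 = 5.
Q' = Q − 2t·n = (73, 24, 52) − 10·(12, 9, 8) = (-47, -66, -28).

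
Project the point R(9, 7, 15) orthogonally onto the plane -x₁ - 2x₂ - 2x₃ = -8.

(4, -3, 5)

n = (-1, -2, -2), |n|² = 9, and n·R − (-8) = -45.
t = -45/9 = -5, so the foot is R − t·n = (9, 7, 15) − (-5)·(-1, -2, -2) = (4, -3, 5).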